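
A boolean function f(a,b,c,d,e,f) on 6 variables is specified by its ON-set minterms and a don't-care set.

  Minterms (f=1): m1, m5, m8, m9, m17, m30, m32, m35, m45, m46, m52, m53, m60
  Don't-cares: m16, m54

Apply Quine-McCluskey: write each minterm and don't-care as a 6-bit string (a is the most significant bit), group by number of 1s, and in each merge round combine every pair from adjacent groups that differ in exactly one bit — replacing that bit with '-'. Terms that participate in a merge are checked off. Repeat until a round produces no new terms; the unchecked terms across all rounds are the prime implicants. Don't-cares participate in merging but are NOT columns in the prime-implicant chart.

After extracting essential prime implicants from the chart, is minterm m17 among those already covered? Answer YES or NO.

Round 0: 000001✓ 000101✓ 001000✓ 001001✓ 010000✓ 010001✓ 011110 100000 100011 101101 101110 110100✓ 110101✓ 110110✓ 111100✓
Round 1: 0-0001 00-001 000-01 00100- 01000- 11-100 1101-0 11010-
PIs = {0-0001, 00-001, 000-01, 00100-, 01000-, 011110, 100000, 100011, 101101, 101110, 11-100, 1101-0, 11010-}
Coverage chart:
  m1: 0-0001,00-001,000-01
  m5: 000-01 ←essential
  m8: 00100- ←essential
  m9: 00-001,00100-
  m17: 0-0001,01000-
  m30: 011110 ←essential
  m32: 100000 ←essential
  m35: 100011 ←essential
  m45: 101101 ←essential
  m46: 101110 ←essential
  m52: 11-100,1101-0,11010-
  m53: 11010- ←essential
  m60: 11-100 ←essential
Essential: 000-01, 00100-, 011110, 100000, 100011, 101101, 101110, 11-100, 11010-

NO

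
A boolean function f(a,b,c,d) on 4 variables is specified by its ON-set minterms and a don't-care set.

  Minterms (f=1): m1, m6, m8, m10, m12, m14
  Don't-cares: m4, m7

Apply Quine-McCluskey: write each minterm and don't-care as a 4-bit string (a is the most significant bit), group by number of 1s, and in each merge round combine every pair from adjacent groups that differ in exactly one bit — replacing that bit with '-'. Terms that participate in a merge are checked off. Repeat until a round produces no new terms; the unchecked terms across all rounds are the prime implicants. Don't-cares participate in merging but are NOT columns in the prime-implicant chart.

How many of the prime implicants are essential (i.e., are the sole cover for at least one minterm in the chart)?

2

[col 0] 0001, 0100*, 0110*, 0111*, 1000*, 1010*, 1100*, 1110*
[col 1] -100*, -110*, 01-0*, 011-, 1-00*, 1-10*, 10-0*, 11-0*
[col 2] -1-0, 1--0
Prime implicants: -1-0, 0001, 011-, 1--0
PI chart (minterm → PIs covering it):
  1 | 0001  (sole → essential)
  6 | -1-0,011-
  8 | 1--0  (sole → essential)
  10 | 1--0  (sole → essential)
  12 | -1-0,1--0
  14 | -1-0,1--0
Essential prime implicants: 0001, 1--0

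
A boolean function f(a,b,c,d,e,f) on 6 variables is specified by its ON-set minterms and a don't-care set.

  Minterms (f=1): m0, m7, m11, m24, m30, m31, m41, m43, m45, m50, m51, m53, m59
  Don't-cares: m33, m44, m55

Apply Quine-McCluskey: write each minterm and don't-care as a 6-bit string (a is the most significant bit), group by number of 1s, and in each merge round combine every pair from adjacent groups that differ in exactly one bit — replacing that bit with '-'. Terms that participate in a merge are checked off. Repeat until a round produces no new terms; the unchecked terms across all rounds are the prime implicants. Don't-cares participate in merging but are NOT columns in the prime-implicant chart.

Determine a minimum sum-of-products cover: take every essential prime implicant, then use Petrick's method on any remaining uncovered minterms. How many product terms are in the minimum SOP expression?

[col 0] 000000, 000111, 001011*, 011000, 011110*, 011111*, 100001*, 101001*, 101011*, 101100*, 101101*, 110010*, 110011*, 110101*, 110111*, 111011*
[col 1] -01011, 01111-, 1-1011, 10-001, 101-01, 1010-1, 10110-, 11-011, 110-11, 11001-, 1101-1
Prime implicants: -01011, 000000, 000111, 011000, 01111-, 1-1011, 10-001, 101-01, 1010-1, 10110-, 11-011, 110-11, 11001-, 1101-1
PI chart (minterm → PIs covering it):
  0 | 000000  (sole → essential)
  7 | 000111  (sole → essential)
  11 | -01011  (sole → essential)
  24 | 011000  (sole → essential)
  30 | 01111-  (sole → essential)
  31 | 01111-  (sole → essential)
  41 | 10-001,101-01,1010-1
  43 | -01011,1-1011,1010-1
  45 | 101-01,10110-
  50 | 11001-  (sole → essential)
  51 | 11-011,110-11,11001-
  53 | 1101-1  (sole → essential)
  59 | 1-1011,11-011
Essential prime implicants: -01011, 000000, 000111, 011000, 01111-, 11001-, 1101-1
Petrick residual → 1-1011, 101-01
Minimum SOP uses 9 PIs: b'cd'ef + a'b'c'd'e'f' + a'b'c'def + a'bcd'e'f' + a'bcde + acd'ef + ab'ce'f + abc'd'e + abc'df

9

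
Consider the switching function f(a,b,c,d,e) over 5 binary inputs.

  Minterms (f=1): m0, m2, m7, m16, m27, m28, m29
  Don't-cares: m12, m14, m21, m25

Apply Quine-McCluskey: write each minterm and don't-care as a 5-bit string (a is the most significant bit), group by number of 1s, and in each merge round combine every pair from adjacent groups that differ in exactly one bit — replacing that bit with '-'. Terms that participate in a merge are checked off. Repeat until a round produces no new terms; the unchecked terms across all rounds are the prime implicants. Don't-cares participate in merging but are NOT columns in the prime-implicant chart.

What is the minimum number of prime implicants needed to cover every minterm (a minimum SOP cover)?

[col 0] 00000*, 00010*, 00111, 01100*, 01110*, 10000*, 10101*, 11001*, 11011*, 11100*, 11101*
[col 1] -0000, -1100, 000-0, 011-0, 1-101, 11-01, 110-1, 1110-
Prime implicants: -0000, -1100, 000-0, 00111, 011-0, 1-101, 11-01, 110-1, 1110-
PI chart (minterm → PIs covering it):
  0 | -0000,000-0
  2 | 000-0  (sole → essential)
  7 | 00111  (sole → essential)
  16 | -0000  (sole → essential)
  27 | 110-1  (sole → essential)
  28 | -1100,1110-
  29 | 1-101,11-01,1110-
Essential prime implicants: -0000, 000-0, 00111, 110-1
Petrick residual → 1110-
Minimum SOP uses 5 PIs: b'c'd'e' + a'b'c'e' + a'b'cde + abc'e + abcd'

5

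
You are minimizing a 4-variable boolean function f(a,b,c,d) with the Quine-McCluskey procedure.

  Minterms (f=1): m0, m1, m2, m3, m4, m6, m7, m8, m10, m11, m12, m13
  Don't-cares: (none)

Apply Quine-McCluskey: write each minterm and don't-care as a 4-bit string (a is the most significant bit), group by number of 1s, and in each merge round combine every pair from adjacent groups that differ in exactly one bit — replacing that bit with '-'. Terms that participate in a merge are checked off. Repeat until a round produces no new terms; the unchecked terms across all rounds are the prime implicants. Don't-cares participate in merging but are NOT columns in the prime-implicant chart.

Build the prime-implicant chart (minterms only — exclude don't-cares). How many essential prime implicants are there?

[col 0] 0000*, 0001*, 0010*, 0011*, 0100*, 0110*, 0111*, 1000*, 1010*, 1011*, 1100*, 1101*
[col 1] -000*, -010*, -011*, -100*, 0-00*, 0-10*, 0-11*, 00-0*, 00-1*, 000-*, 001-*, 01-0*, 011-*, 1-00*, 10-0*, 101-*, 110-
[col 2] --00, -0-0, -01-, 0--0, 0-1-, 00--
Prime implicants: --00, -0-0, -01-, 0--0, 0-1-, 00--, 110-
PI chart (minterm → PIs covering it):
  0 | --00,-0-0,0--0,00--
  1 | 00--  (sole → essential)
  2 | -0-0,-01-,0--0,0-1-,00--
  3 | -01-,0-1-,00--
  4 | --00,0--0
  6 | 0--0,0-1-
  7 | 0-1-  (sole → essential)
  8 | --00,-0-0
  10 | -0-0,-01-
  11 | -01-  (sole → essential)
  12 | --00,110-
  13 | 110-  (sole → essential)
Essential prime implicants: -01-, 0-1-, 00--, 110-

4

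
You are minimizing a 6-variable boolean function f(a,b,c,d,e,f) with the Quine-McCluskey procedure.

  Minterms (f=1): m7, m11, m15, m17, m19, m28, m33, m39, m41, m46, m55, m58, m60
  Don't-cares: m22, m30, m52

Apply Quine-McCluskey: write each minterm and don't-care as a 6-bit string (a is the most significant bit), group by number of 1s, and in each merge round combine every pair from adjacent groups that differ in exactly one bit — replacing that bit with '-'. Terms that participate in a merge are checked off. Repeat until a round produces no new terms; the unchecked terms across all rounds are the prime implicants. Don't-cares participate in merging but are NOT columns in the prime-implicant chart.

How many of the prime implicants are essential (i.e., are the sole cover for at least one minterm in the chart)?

Round 0: 000111✓ 001011✓ 001111✓ 010001✓ 010011✓ 010110✓ 011100✓ 011110✓ 100001✓ 100111✓ 101001✓ 101110 110100✓ 110111✓ 111010 111100✓
Round 1: -00111 -11100 00-111 001-11 01-110 0100-1 0111-0 1-0111 10-001 11-100
PIs = {-00111, -11100, 00-111, 001-11, 01-110, 0100-1, 0111-0, 1-0111, 10-001, 101110, 11-100, 111010}
Coverage chart:
  m7: -00111,00-111
  m11: 001-11 ←essential
  m15: 00-111,001-11
  m17: 0100-1 ←essential
  m19: 0100-1 ←essential
  m28: -11100,0111-0
  m33: 10-001 ←essential
  m39: -00111,1-0111
  m41: 10-001 ←essential
  m46: 101110 ←essential
  m55: 1-0111 ←essential
  m58: 111010 ←essential
  m60: -11100,11-100
Essential: 001-11, 0100-1, 1-0111, 10-001, 101110, 111010

6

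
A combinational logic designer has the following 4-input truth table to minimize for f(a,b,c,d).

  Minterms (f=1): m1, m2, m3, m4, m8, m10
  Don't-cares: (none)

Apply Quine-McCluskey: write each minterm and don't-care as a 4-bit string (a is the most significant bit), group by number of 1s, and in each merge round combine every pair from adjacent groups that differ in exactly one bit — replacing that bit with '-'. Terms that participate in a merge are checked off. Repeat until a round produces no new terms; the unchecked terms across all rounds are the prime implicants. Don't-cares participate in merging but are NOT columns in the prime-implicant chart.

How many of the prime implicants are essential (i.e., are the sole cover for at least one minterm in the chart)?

3

[col 0] 0001*, 0010*, 0011*, 0100, 1000*, 1010*
[col 1] -010, 00-1, 001-, 10-0
Prime implicants: -010, 00-1, 001-, 0100, 10-0
PI chart (minterm → PIs covering it):
  1 | 00-1  (sole → essential)
  2 | -010,001-
  3 | 00-1,001-
  4 | 0100  (sole → essential)
  8 | 10-0  (sole → essential)
  10 | -010,10-0
Essential prime implicants: 00-1, 0100, 10-0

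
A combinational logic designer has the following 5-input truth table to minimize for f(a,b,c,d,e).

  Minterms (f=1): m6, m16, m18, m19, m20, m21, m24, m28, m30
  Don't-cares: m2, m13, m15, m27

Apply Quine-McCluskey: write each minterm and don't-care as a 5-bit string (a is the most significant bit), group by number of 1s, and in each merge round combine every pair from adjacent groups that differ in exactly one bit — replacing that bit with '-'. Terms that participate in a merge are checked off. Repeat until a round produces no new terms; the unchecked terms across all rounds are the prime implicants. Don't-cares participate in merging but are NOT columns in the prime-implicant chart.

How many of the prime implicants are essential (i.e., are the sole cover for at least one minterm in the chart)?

size-2^0 implicants → 00010(✓)  00110(✓)  01101(✓)  01111(✓)  10000(✓)  10010(✓)  10011(✓)  10100(✓)  10101(✓)  11000(✓)  11011(✓)  11100(✓)  11110(✓)
size-2^1 implicants → -0010  00-10  011-1  1-000(✓)  1-011  1-100(✓)  10-00(✓)  100-0  1001-  1010-  11-00(✓)  111-0
size-2^2 implicants → 1--00
Unchecked terms (primes): -0010, 00-10, 011-1, 1--00, 1-011, 100-0, 1001-, 1010-, 111-0
Minterm coverage:
  m6 ⊆ 00-10 [E]
  m16 ⊆ 1--00,100-0
  m18 ⊆ -0010,100-0,1001-
  m19 ⊆ 1-011,1001-
  m20 ⊆ 1--00,1010-
  m21 ⊆ 1010- [E]
  m24 ⊆ 1--00 [E]
  m28 ⊆ 1--00,111-0
  m30 ⊆ 111-0 [E]
E = {00-10, 1--00, 1010-, 111-0}

4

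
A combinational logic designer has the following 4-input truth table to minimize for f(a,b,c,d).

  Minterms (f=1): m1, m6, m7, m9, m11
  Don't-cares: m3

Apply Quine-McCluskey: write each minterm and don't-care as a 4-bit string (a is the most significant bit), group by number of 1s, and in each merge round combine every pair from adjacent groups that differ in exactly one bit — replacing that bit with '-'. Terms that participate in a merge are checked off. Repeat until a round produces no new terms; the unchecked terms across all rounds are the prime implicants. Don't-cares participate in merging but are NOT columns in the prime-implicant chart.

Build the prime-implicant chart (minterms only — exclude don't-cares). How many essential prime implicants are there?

2

size-2^0 implicants → 0001(✓)  0011(✓)  0110(✓)  0111(✓)  1001(✓)  1011(✓)
size-2^1 implicants → -001(✓)  -011(✓)  0-11  00-1(✓)  011-  10-1(✓)
size-2^2 implicants → -0-1
Unchecked terms (primes): -0-1, 0-11, 011-
Minterm coverage:
  m1 ⊆ -0-1 [E]
  m6 ⊆ 011- [E]
  m7 ⊆ 0-11,011-
  m9 ⊆ -0-1 [E]
  m11 ⊆ -0-1 [E]
E = {-0-1, 011-}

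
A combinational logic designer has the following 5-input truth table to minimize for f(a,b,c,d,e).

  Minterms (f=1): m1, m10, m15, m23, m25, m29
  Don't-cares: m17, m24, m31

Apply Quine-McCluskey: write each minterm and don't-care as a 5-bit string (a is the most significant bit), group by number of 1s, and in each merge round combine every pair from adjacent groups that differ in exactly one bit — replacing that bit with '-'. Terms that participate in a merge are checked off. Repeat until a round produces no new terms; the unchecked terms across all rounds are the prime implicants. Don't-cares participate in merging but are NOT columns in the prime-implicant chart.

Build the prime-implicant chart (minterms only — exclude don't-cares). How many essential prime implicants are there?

Round 0: 00001✓ 01010 01111✓ 10001✓ 10111✓ 11000✓ 11001✓ 11101✓ 11111✓
Round 1: -0001 -1111 1-001 1-111 11-01 1100- 111-1
PIs = {-0001, -1111, 01010, 1-001, 1-111, 11-01, 1100-, 111-1}
Coverage chart:
  m1: -0001 ←essential
  m10: 01010 ←essential
  m15: -1111 ←essential
  m23: 1-111 ←essential
  m25: 1-001,11-01,1100-
  m29: 11-01,111-1
Essential: -0001, -1111, 01010, 1-111

4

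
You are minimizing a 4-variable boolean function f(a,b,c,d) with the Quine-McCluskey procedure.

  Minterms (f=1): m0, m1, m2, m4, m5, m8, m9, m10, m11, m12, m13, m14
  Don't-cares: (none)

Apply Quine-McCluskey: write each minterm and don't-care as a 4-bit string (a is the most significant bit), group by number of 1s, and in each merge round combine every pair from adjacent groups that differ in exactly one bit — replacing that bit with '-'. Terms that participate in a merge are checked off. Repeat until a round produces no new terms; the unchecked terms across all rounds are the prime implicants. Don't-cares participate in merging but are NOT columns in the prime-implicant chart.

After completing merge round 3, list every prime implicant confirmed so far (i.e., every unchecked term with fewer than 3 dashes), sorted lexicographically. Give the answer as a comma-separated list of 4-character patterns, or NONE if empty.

-0-0, 1--0, 10--

[col 0] 0000*, 0001*, 0010*, 0100*, 0101*, 1000*, 1001*, 1010*, 1011*, 1100*, 1101*, 1110*
[col 1] -000*, -001*, -010*, -100*, -101*, 0-00*, 0-01*, 00-0*, 000-*, 010-*, 1-00*, 1-01*, 1-10*, 10-0*, 10-1*, 100-*, 101-*, 11-0*, 110-*
[col 2] --00*, --01*, -0-0, -00-*, -10-*, 0-0-*, 1--0, 1-0-*, 10--
[col 3] --0-
Prime implicants: --0-, -0-0, 1--0, 10--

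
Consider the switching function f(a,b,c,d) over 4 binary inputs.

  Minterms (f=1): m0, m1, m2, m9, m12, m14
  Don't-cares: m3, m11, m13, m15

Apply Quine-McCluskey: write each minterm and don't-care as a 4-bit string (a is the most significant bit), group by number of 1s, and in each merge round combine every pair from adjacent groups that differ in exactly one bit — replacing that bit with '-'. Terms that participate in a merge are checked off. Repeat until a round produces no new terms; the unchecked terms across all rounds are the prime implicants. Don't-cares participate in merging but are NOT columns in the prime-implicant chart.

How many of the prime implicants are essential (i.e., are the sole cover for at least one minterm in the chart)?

2

Round 0: 0000✓ 0001✓ 0010✓ 0011✓ 1001✓ 1011✓ 1100✓ 1101✓ 1110✓ 1111✓
Round 1: -001✓ -011✓ 00-0✓ 00-1✓ 000-✓ 001-✓ 1-01✓ 1-11✓ 10-1✓ 11-0✓ 11-1✓ 110-✓ 111-✓
Round 2: -0-1 00-- 1--1 11--
PIs = {-0-1, 00--, 1--1, 11--}
Coverage chart:
  m0: 00-- ←essential
  m1: -0-1,00--
  m2: 00-- ←essential
  m9: -0-1,1--1
  m12: 11-- ←essential
  m14: 11-- ←essential
Essential: 00--, 11--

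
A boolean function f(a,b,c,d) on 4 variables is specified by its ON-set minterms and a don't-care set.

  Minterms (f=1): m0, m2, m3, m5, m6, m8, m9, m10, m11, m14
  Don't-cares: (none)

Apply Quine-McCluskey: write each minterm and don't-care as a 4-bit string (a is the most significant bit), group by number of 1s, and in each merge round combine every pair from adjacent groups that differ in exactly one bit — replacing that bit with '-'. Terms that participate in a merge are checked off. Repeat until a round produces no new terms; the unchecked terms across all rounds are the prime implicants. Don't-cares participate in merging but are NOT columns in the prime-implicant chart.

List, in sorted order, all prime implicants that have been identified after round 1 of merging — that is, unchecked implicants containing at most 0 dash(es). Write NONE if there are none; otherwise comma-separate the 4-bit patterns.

[col 0] 0000*, 0010*, 0011*, 0101, 0110*, 1000*, 1001*, 1010*, 1011*, 1110*
[col 1] -000*, -010*, -011*, -110*, 0-10*, 00-0*, 001-*, 1-10*, 10-0*, 10-1*, 100-*, 101-*
[col 2] --10, -0-0, -01-, 10--
Prime implicants: --10, -0-0, -01-, 0101, 10--

0101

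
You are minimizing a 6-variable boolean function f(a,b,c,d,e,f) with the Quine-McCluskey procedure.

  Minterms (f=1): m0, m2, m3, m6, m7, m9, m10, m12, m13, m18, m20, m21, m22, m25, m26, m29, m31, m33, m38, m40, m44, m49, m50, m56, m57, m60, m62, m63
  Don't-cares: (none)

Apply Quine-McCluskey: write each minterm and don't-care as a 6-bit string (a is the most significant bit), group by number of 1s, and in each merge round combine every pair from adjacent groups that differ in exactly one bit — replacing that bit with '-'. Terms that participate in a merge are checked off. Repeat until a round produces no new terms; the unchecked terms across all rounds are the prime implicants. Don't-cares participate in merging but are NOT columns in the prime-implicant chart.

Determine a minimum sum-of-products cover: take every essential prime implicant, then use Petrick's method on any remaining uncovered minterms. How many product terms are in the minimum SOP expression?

[col 0] 000000*, 000010*, 000011*, 000110*, 000111*, 001001*, 001010*, 001100*, 001101*, 010010*, 010100*, 010101*, 010110*, 011001*, 011010*, 011101*, 011111*, 100001*, 100110*, 101000*, 101100*, 110001*, 110010*, 111000*, 111001*, 111100*, 111110*, 111111*
[col 1] -00110, -01100, -10010, -11001, -11111, 0-0010*, 0-0110*, 0-1001*, 0-1010*, 0-1101*, 00-010*, 000-10*, 000-11*, 0000-0, 00001-*, 00011-*, 001-01*, 00110-, 01-010*, 01-101, 010-10*, 0101-0, 01010-, 011-01*, 0111-1, 1-0001, 1-1000*, 1-1100*, 101-00*, 11-001, 111-00*, 11100-, 1111-0, 11111-
[col 2] 0--010, 0-0-10, 0-1-01, 000-1-, 1-1-00
Prime implicants: -00110, -01100, -10010, -11001, -11111, 0--010, 0-0-10, 0-1-01, 000-1-, 0000-0, 00110-, 01-101, 0101-0, 01010-, 0111-1, 1-0001, 1-1-00, 11-001, 11100-, 1111-0, 11111-
PI chart (minterm → PIs covering it):
  0 | 0000-0  (sole → essential)
  2 | 0--010,0-0-10,000-1-,0000-0
  3 | 000-1-  (sole → essential)
  6 | -00110,0-0-10,000-1-
  7 | 000-1-  (sole → essential)
  9 | 0-1-01  (sole → essential)
  10 | 0--010  (sole → essential)
  12 | -01100,00110-
  13 | 0-1-01,00110-
  18 | -10010,0--010,0-0-10
  20 | 0101-0,01010-
  21 | 01-101,01010-
  22 | 0-0-10,0101-0
  25 | -11001,0-1-01
  26 | 0--010  (sole → essential)
  29 | 0-1-01,01-101,0111-1
  31 | -11111,0111-1
  33 | 1-0001  (sole → essential)
  38 | -00110  (sole → essential)
  40 | 1-1-00  (sole → essential)
  44 | -01100,1-1-00
  49 | 1-0001,11-001
  50 | -10010  (sole → essential)
  56 | 1-1-00,11100-
  57 | -11001,11-001,11100-
  60 | 1-1-00,1111-0
  62 | 1111-0,11111-
  63 | -11111,11111-
Essential prime implicants: -00110, -10010, 0--010, 0-1-01, 000-1-, 0000-0, 1-0001, 1-1-00
Petrick residual → -01100, -11001, -11111, 0-0-10, 01010-, 1111-0
Minimum SOP uses 14 PIs: b'c'def' + b'cde'f' + bc'd'ef' + bcd'e'f + bcdef + a'd'ef' + a'c'ef' + a'ce'f + a'b'c'e + a'b'c'd'f' + a'bc'de' + ac'd'e'f + ace'f' + abcdf'

14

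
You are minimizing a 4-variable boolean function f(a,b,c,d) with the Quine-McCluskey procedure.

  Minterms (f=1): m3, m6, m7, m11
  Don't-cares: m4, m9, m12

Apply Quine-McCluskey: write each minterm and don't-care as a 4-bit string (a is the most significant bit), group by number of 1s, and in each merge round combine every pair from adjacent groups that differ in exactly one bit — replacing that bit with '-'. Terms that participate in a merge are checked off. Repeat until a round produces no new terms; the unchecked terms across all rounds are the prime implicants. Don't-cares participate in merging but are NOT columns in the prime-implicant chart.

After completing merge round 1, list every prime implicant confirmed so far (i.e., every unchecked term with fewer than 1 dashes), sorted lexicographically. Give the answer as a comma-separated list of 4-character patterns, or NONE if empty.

NONE

Round 0: 0011✓ 0100✓ 0110✓ 0111✓ 1001✓ 1011✓ 1100✓
Round 1: -011 -100 0-11 01-0 011- 10-1
PIs = {-011, -100, 0-11, 01-0, 011-, 10-1}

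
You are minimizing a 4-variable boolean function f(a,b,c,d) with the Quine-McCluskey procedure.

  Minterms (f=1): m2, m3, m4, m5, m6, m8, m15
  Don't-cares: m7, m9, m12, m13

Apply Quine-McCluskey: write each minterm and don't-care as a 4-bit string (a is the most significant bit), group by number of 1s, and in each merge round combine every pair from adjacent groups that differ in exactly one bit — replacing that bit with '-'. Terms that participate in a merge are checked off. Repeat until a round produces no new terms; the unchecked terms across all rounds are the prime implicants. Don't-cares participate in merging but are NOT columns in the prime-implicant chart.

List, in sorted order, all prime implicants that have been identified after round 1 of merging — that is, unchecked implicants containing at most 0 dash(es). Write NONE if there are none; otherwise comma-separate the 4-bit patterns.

NONE

Round 0: 0010✓ 0011✓ 0100✓ 0101✓ 0110✓ 0111✓ 1000✓ 1001✓ 1100✓ 1101✓ 1111✓
Round 1: -100✓ -101✓ -111✓ 0-10✓ 0-11✓ 001-✓ 01-0✓ 01-1✓ 010-✓ 011-✓ 1-00✓ 1-01✓ 100-✓ 11-1✓ 110-✓
Round 2: -1-1 -10- 0-1- 01-- 1-0-
PIs = {-1-1, -10-, 0-1-, 01--, 1-0-}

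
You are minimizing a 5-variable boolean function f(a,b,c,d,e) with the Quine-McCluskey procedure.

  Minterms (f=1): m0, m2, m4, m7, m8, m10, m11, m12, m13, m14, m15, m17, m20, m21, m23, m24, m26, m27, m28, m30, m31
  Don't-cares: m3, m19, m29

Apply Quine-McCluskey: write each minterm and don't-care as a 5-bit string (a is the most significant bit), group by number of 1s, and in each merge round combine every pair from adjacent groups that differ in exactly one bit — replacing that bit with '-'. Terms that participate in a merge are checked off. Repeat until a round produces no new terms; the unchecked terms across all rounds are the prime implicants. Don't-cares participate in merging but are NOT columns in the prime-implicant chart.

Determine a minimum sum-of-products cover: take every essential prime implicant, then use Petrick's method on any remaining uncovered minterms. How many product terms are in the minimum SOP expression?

6

Round 0: 00000✓ 00010✓ 00011✓ 00100✓ 00111✓ 01000✓ 01010✓ 01011✓ 01100✓ 01101✓ 01110✓ 01111✓ 10001✓ 10011✓ 10100✓ 10101✓ 10111✓ 11000✓ 11010✓ 11011✓ 11100✓ 11101✓ 11110✓ 11111✓
Round 1: -0011✓ -0100✓ -0111✓ -1000✓ -1010✓ -1011✓ -1100✓ -1101✓ -1110✓ -1111✓ 0-000✓ 0-010✓ 0-011✓ 0-100✓ 0-111✓ 00-00✓ 00-11✓ 000-0✓ 0001-✓ 01-00✓ 01-10✓ 01-11✓ 010-0✓ 0101-✓ 011-0✓ 011-1✓ 0110-✓ 0111-✓ 1-011✓ 1-100✓ 1-101✓ 1-111✓ 10-01✓ 10-11✓ 100-1✓ 101-1✓ 1010-✓ 11-00✓ 11-10✓ 11-11✓ 110-0✓ 1101-✓ 111-0✓ 111-1✓ 1110-✓ 1111-✓
Round 2: --011✓ --100 --111✓ -0-11✓ -1-00✓ -1-10✓ -1-11✓ -10-0✓ -101-✓ -11-0✓ -11-1✓ -110-✓ -111-✓ 0--00 0--11✓ 0-0-0 0-01- 01--0✓ 01-1-✓ 011--✓ 1--11✓ 1-1-1 1-10- 10--1 11--0✓ 11-1-✓ 111--✓
Round 3: ---11 -1--0 -1-1- -11--
PIs = {---11, --100, -1--0, -1-1-, -11--, 0--00, 0-0-0, 0-01-, 1-1-1, 1-10-, 10--1}
Coverage chart:
  m0: 0--00,0-0-0
  m2: 0-0-0,0-01-
  m4: --100,0--00
  m7: ---11 ←essential
  m8: -1--0,0--00,0-0-0
  m10: -1--0,-1-1-,0-0-0,0-01-
  m11: ---11,-1-1-,0-01-
  m12: --100,-1--0,-11--,0--00
  m13: -11-- ←essential
  m14: -1--0,-1-1-,-11--
  m15: ---11,-1-1-,-11--
  m17: 10--1 ←essential
  m20: --100,1-10-
  m21: 1-1-1,1-10-,10--1
  m23: ---11,1-1-1,10--1
  m24: -1--0 ←essential
  m26: -1--0,-1-1-
  m27: ---11,-1-1-
  m28: --100,-1--0,-11--,1-10-
  m30: -1--0,-1-1-,-11--
  m31: ---11,-1-1-,-11--,1-1-1
Essential: ---11, -1--0, -11--, 10--1
Petrick residual → --100, 0-0-0
Min cover (6 terms): de + cd'e' + be' + bc + a'c'e' + ab'e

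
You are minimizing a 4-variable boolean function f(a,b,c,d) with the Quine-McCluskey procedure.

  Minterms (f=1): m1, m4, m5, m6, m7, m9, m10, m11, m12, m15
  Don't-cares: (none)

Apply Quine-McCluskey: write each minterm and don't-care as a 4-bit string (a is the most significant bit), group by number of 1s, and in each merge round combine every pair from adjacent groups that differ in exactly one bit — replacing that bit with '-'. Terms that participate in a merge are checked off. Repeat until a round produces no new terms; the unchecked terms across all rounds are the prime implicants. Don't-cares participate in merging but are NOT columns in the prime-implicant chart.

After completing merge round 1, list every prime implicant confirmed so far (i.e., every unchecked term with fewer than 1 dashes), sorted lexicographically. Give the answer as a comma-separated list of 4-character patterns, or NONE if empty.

[col 0] 0001*, 0100*, 0101*, 0110*, 0111*, 1001*, 1010*, 1011*, 1100*, 1111*
[col 1] -001, -100, -111, 0-01, 01-0*, 01-1*, 010-*, 011-*, 1-11, 10-1, 101-
[col 2] 01--
Prime implicants: -001, -100, -111, 0-01, 01--, 1-11, 10-1, 101-

NONE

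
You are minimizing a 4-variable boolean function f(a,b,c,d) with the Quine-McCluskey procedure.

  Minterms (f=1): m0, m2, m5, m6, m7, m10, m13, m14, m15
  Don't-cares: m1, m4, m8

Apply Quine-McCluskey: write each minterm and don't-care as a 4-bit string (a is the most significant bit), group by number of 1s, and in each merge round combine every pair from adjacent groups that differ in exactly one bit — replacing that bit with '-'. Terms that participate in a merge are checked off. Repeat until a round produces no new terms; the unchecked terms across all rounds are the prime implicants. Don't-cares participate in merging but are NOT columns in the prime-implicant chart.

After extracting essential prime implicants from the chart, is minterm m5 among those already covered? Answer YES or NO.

YES

size-2^0 implicants → 0000(✓)  0001(✓)  0010(✓)  0100(✓)  0101(✓)  0110(✓)  0111(✓)  1000(✓)  1010(✓)  1101(✓)  1110(✓)  1111(✓)
size-2^1 implicants → -000(✓)  -010(✓)  -101(✓)  -110(✓)  -111(✓)  0-00(✓)  0-01(✓)  0-10(✓)  00-0(✓)  000-(✓)  01-0(✓)  01-1(✓)  010-(✓)  011-(✓)  1-10(✓)  10-0(✓)  11-1(✓)  111-(✓)
size-2^2 implicants → --10  -0-0  -1-1  -11-  0--0  0-0-  01--
Unchecked terms (primes): --10, -0-0, -1-1, -11-, 0--0, 0-0-, 01--
Minterm coverage:
  m0 ⊆ -0-0,0--0,0-0-
  m2 ⊆ --10,-0-0,0--0
  m5 ⊆ -1-1,0-0-,01--
  m6 ⊆ --10,-11-,0--0,01--
  m7 ⊆ -1-1,-11-,01--
  m10 ⊆ --10,-0-0
  m13 ⊆ -1-1 [E]
  m14 ⊆ --10,-11-
  m15 ⊆ -1-1,-11-
E = {-1-1}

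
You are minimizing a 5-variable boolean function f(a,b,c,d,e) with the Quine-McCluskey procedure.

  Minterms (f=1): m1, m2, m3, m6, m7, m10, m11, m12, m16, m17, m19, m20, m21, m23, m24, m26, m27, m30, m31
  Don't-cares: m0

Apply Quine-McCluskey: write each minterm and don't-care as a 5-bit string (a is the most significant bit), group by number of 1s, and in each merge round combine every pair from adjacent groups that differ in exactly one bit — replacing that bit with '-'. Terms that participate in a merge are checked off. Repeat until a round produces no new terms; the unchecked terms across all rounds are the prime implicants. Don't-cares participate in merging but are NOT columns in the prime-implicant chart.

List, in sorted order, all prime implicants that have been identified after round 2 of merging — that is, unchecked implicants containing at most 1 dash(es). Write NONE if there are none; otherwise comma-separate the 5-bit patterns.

01100, 1-000, 110-0

[col 0] 00000*, 00001*, 00010*, 00011*, 00110*, 00111*, 01010*, 01011*, 01100, 10000*, 10001*, 10011*, 10100*, 10101*, 10111*, 11000*, 11010*, 11011*, 11110*, 11111*
[col 1] -0000*, -0001*, -0011*, -0111*, -1010*, -1011*, 0-010*, 0-011*, 00-10*, 00-11*, 000-0*, 000-1*, 0000-*, 0001-*, 0011-*, 0101-*, 1-000, 1-011*, 1-111*, 10-00*, 10-01*, 10-11*, 100-1*, 1000-*, 101-1*, 1010-*, 11-10*, 11-11*, 110-0, 1101-*, 1111-*
[col 2] --011, -0-11, -00-1, -000-, -101-, 0-01-, 00-1-, 000--, 1--11, 10--1, 10-0-, 11-1-
Prime implicants: --011, -0-11, -00-1, -000-, -101-, 0-01-, 00-1-, 000--, 01100, 1--11, 1-000, 10--1, 10-0-, 11-1-, 110-0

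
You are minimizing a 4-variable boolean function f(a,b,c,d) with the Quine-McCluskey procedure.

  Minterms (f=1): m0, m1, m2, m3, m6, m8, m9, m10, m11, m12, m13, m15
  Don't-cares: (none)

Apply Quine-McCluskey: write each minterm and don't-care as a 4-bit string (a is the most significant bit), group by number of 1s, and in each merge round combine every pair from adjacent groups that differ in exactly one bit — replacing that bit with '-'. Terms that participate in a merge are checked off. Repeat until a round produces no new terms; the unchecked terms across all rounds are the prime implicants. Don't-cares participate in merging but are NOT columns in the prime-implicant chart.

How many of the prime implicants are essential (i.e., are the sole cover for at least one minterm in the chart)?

size-2^0 implicants → 0000(✓)  0001(✓)  0010(✓)  0011(✓)  0110(✓)  1000(✓)  1001(✓)  1010(✓)  1011(✓)  1100(✓)  1101(✓)  1111(✓)
size-2^1 implicants → -000(✓)  -001(✓)  -010(✓)  -011(✓)  0-10  00-0(✓)  00-1(✓)  000-(✓)  001-(✓)  1-00(✓)  1-01(✓)  1-11(✓)  10-0(✓)  10-1(✓)  100-(✓)  101-(✓)  11-1(✓)  110-(✓)
size-2^2 implicants → -0-0(✓)  -0-1(✓)  -00-(✓)  -01-(✓)  00--(✓)  1--1  1-0-  10--(✓)
size-2^3 implicants → -0--
Unchecked terms (primes): -0--, 0-10, 1--1, 1-0-
Minterm coverage:
  m0 ⊆ -0-- [E]
  m1 ⊆ -0-- [E]
  m2 ⊆ -0--,0-10
  m3 ⊆ -0-- [E]
  m6 ⊆ 0-10 [E]
  m8 ⊆ -0--,1-0-
  m9 ⊆ -0--,1--1,1-0-
  m10 ⊆ -0-- [E]
  m11 ⊆ -0--,1--1
  m12 ⊆ 1-0- [E]
  m13 ⊆ 1--1,1-0-
  m15 ⊆ 1--1 [E]
E = {-0--, 0-10, 1--1, 1-0-}

4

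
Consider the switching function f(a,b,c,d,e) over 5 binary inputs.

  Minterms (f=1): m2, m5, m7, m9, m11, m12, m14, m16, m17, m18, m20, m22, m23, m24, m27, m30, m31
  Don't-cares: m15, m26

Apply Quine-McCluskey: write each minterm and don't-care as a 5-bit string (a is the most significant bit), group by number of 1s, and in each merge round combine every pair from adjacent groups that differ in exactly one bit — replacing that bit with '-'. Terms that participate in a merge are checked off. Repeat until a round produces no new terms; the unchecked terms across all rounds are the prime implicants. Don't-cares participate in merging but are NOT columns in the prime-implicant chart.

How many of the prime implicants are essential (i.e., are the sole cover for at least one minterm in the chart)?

[col 0] 00010*, 00101*, 00111*, 01001*, 01011*, 01100*, 01110*, 01111*, 10000*, 10001*, 10010*, 10100*, 10110*, 10111*, 11000*, 11010*, 11011*, 11110*, 11111*
[col 1] -0010, -0111*, -1011*, -1110*, -1111*, 0-111*, 001-1, 01-11*, 010-1, 011-0, 0111-*, 1-000*, 1-010*, 1-110*, 1-111*, 10-00*, 10-10*, 100-0*, 1000-, 101-0*, 1011-*, 11-10*, 11-11*, 110-0*, 1101-*, 1111-*
[col 2] --111, -1-11, -111-, 1--10, 1-0-0, 1-11-, 10--0, 11-1-
Prime implicants: --111, -0010, -1-11, -111-, 001-1, 010-1, 011-0, 1--10, 1-0-0, 1-11-, 10--0, 1000-, 11-1-
PI chart (minterm → PIs covering it):
  2 | -0010  (sole → essential)
  5 | 001-1  (sole → essential)
  7 | --111,001-1
  9 | 010-1  (sole → essential)
  11 | -1-11,010-1
  12 | 011-0  (sole → essential)
  14 | -111-,011-0
  16 | 1-0-0,10--0,1000-
  17 | 1000-  (sole → essential)
  18 | -0010,1--10,1-0-0,10--0
  20 | 10--0  (sole → essential)
  22 | 1--10,1-11-,10--0
  23 | --111,1-11-
  24 | 1-0-0  (sole → essential)
  27 | -1-11,11-1-
  30 | -111-,1--10,1-11-,11-1-
  31 | --111,-1-11,-111-,1-11-,11-1-
Essential prime implicants: -0010, 001-1, 010-1, 011-0, 1-0-0, 10--0, 1000-

7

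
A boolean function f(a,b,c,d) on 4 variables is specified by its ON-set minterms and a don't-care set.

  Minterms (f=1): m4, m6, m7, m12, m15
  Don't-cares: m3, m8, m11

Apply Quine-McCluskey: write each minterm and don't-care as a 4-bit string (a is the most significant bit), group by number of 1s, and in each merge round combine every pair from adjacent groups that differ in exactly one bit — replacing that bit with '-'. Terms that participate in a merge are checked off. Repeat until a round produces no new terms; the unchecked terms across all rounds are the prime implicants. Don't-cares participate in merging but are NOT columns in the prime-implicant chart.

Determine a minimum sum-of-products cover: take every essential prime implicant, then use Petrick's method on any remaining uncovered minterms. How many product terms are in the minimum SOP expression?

3

[col 0] 0011*, 0100*, 0110*, 0111*, 1000*, 1011*, 1100*, 1111*
[col 1] -011*, -100, -111*, 0-11*, 01-0, 011-, 1-00, 1-11*
[col 2] --11
Prime implicants: --11, -100, 01-0, 011-, 1-00
PI chart (minterm → PIs covering it):
  4 | -100,01-0
  6 | 01-0,011-
  7 | --11,011-
  12 | -100,1-00
  15 | --11  (sole → essential)
Essential prime implicants: --11
Petrick residual → -100, 01-0
Minimum SOP uses 3 PIs: cd + bc'd' + a'bd'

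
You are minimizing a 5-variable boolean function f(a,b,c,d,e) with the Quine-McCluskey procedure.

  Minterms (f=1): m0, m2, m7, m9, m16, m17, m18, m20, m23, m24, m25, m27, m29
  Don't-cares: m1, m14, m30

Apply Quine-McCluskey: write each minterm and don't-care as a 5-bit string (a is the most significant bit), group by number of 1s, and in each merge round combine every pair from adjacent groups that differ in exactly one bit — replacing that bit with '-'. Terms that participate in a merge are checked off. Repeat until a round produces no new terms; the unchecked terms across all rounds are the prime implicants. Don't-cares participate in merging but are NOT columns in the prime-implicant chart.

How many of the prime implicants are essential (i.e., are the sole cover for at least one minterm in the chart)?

[col 0] 00000*, 00001*, 00010*, 00111*, 01001*, 01110*, 10000*, 10001*, 10010*, 10100*, 10111*, 11000*, 11001*, 11011*, 11101*, 11110*
[col 1] -0000*, -0001*, -0010*, -0111, -1001*, -1110, 0-001*, 000-0*, 0000-*, 1-000*, 1-001*, 10-00, 100-0*, 1000-*, 11-01, 110-1, 1100-*
[col 2] --001, -00-0, -000-, 1-00-
Prime implicants: --001, -00-0, -000-, -0111, -1110, 1-00-, 10-00, 11-01, 110-1
PI chart (minterm → PIs covering it):
  0 | -00-0,-000-
  2 | -00-0  (sole → essential)
  7 | -0111  (sole → essential)
  9 | --001  (sole → essential)
  16 | -00-0,-000-,1-00-,10-00
  17 | --001,-000-,1-00-
  18 | -00-0  (sole → essential)
  20 | 10-00  (sole → essential)
  23 | -0111  (sole → essential)
  24 | 1-00-  (sole → essential)
  25 | --001,1-00-,11-01,110-1
  27 | 110-1  (sole → essential)
  29 | 11-01  (sole → essential)
Essential prime implicants: --001, -00-0, -0111, 1-00-, 10-00, 11-01, 110-1

7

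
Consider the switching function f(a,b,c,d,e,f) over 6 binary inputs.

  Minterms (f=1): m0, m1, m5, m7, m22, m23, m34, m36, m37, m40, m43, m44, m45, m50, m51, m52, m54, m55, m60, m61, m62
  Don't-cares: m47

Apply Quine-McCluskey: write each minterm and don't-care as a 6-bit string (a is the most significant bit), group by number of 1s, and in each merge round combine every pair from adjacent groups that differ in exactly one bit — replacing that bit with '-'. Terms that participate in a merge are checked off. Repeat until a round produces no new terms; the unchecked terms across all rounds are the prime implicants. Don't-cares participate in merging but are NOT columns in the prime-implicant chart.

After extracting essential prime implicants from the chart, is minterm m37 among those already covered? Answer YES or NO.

[col 0] 000000*, 000001*, 000101*, 000111*, 010110*, 010111*, 100010*, 100100*, 100101*, 101000*, 101011*, 101100*, 101101*, 101111*, 110010*, 110011*, 110100*, 110110*, 110111*, 111100*, 111101*, 111110*
[col 1] -00101, -10110*, -10111*, 0-0111, 000-01, 00000-, 0001-1, 01011-*, 1-0010, 1-0100*, 1-1100*, 1-1101*, 10-100*, 10-101*, 10010-*, 101-00, 101-11, 1011-1, 10110-*, 11-100*, 11-110*, 110-10*, 110-11*, 11001-*, 1101-0*, 11011-*, 1111-0*, 11110-*
[col 2] -1011-, 1--100, 1-110-, 10-10-, 11-1-0, 110-1-
Prime implicants: -00101, -1011-, 0-0111, 000-01, 00000-, 0001-1, 1--100, 1-0010, 1-110-, 10-10-, 101-00, 101-11, 1011-1, 11-1-0, 110-1-
PI chart (minterm → PIs covering it):
  0 | 00000-  (sole → essential)
  1 | 000-01,00000-
  5 | -00101,000-01,0001-1
  7 | 0-0111,0001-1
  22 | -1011-  (sole → essential)
  23 | -1011-,0-0111
  34 | 1-0010  (sole → essential)
  36 | 1--100,10-10-
  37 | -00101,10-10-
  40 | 101-00  (sole → essential)
  43 | 101-11  (sole → essential)
  44 | 1--100,1-110-,10-10-,101-00
  45 | 1-110-,10-10-,1011-1
  50 | 1-0010,110-1-
  51 | 110-1-  (sole → essential)
  52 | 1--100,11-1-0
  54 | -1011-,11-1-0,110-1-
  55 | -1011-,110-1-
  60 | 1--100,1-110-,11-1-0
  61 | 1-110-  (sole → essential)
  62 | 11-1-0  (sole → essential)
Essential prime implicants: -1011-, 00000-, 1-0010, 1-110-, 101-00, 101-11, 11-1-0, 110-1-

NO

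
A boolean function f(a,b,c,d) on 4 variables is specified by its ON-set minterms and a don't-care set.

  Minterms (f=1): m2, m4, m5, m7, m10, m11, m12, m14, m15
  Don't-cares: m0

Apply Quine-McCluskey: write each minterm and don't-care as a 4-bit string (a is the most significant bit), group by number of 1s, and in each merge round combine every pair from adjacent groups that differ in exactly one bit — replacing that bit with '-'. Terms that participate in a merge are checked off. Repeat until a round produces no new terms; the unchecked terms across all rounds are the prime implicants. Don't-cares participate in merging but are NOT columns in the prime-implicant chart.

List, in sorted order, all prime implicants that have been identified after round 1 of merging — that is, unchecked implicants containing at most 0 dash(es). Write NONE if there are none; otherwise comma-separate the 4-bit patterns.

[col 0] 0000*, 0010*, 0100*, 0101*, 0111*, 1010*, 1011*, 1100*, 1110*, 1111*
[col 1] -010, -100, -111, 0-00, 00-0, 01-1, 010-, 1-10*, 1-11*, 101-*, 11-0, 111-*
[col 2] 1-1-
Prime implicants: -010, -100, -111, 0-00, 00-0, 01-1, 010-, 1-1-, 11-0

NONE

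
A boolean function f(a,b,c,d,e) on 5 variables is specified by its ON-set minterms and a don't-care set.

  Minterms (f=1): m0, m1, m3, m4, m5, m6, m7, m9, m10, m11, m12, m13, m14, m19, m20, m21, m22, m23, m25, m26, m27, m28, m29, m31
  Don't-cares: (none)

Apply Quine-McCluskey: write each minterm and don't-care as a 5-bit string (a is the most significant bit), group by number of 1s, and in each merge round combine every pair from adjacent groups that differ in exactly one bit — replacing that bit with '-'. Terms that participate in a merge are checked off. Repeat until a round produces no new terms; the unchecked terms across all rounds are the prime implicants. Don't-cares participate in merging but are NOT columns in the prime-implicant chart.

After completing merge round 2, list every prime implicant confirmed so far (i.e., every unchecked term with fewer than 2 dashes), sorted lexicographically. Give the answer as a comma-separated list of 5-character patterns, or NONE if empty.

size-2^0 implicants → 00000(✓)  00001(✓)  00011(✓)  00100(✓)  00101(✓)  00110(✓)  00111(✓)  01001(✓)  01010(✓)  01011(✓)  01100(✓)  01101(✓)  01110(✓)  10011(✓)  10100(✓)  10101(✓)  10110(✓)  10111(✓)  11001(✓)  11010(✓)  11011(✓)  11100(✓)  11101(✓)  11111(✓)
size-2^1 implicants → -0011(✓)  -0100(✓)  -0101(✓)  -0110(✓)  -0111(✓)  -1001(✓)  -1010(✓)  -1011(✓)  -1100(✓)  -1101(✓)  0-001(✓)  0-011(✓)  0-100(✓)  0-101(✓)  0-110(✓)  00-00(✓)  00-01(✓)  00-11(✓)  000-1(✓)  0000-(✓)  001-0(✓)  001-1(✓)  0010-(✓)  0011-(✓)  01-01(✓)  01-10  010-1(✓)  0101-(✓)  011-0(✓)  0110-(✓)  1-011(✓)  1-100(✓)  1-101(✓)  1-111(✓)  10-11(✓)  101-0(✓)  101-1(✓)  1010-(✓)  1011-(✓)  11-01(✓)  11-11(✓)  110-1(✓)  1101-(✓)  111-1(✓)  1110-(✓)
size-2^2 implicants → --011  --100(✓)  --101(✓)  -0-11  -01-0(✓)  -01-1(✓)  -010-(✓)  -011-(✓)  -1-01  -10-1  -101-  -110-(✓)  0--01  0-0-1  0-1-0  0-10-(✓)  00--1  00-0-  001--(✓)  1--11  1-1-1  1-10-(✓)  101--(✓)  11--1
size-2^3 implicants → --10-  -01--
Unchecked terms (primes): --011, --10-, -0-11, -01--, -1-01, -10-1, -101-, 0--01, 0-0-1, 0-1-0, 00--1, 00-0-, 01-10, 1--11, 1-1-1, 11--1

01-10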